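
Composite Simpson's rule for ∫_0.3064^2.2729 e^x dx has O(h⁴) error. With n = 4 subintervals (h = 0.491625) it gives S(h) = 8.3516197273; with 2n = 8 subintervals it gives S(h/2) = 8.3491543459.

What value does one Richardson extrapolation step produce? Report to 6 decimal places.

Order 4 gives 2^r = 16 and 2^r − 1 = 15.
Numerator 16·A(h/2) − A(h) = 16·8.3491543459 − 8.3516197273 = 125.2348498071
Denominator 16 − 1 = 15.
(16·8.3491543459 − 8.3516197273)/(16 − 1) = 8.3489899871

8.348990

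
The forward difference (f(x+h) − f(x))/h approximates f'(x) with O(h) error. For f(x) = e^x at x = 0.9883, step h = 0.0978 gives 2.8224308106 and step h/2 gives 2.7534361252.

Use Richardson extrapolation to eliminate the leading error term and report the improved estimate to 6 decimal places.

Order 1 gives 2^r = 2 and 2^r − 1 = 1.
2·2.7534361252 = 5.5068722504; 5.5068722504 − 2.8224308106 = 2.6844414398
2.6844414398 ÷ 1 = 2.6844414398

2.684441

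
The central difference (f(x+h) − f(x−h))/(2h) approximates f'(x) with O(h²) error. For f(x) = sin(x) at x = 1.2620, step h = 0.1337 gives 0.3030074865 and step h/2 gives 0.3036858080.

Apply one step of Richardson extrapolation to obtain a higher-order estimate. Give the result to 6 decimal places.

r = 2: numerator weight 4, denominator 3.
4 × 0.3036858080 − 0.3030074865 = 0.9117357455
0.9117357455 ÷ 3 = 0.3039119152

0.303912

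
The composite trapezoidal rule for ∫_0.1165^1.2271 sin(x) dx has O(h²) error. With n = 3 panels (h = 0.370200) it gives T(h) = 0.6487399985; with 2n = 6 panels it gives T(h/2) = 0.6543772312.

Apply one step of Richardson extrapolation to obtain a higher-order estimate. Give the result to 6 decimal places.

With r = 2 the leading error scales as h^2, so the weight is 2^2 = 4.
4×0.6543772312 = 2.6175089248; subtract 0.6487399985 → 1.9687689263
Denominator 4 − 1 = 3.
R = 1.9687689263/3 = 0.6562563088
Shift from A(h/2): +0.0018790776.

0.656256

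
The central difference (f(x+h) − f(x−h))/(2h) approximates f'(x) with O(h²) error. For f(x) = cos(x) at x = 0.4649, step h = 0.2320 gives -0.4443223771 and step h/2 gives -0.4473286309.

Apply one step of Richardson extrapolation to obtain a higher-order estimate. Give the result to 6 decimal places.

-0.448331

Error is O(h^2); halving h shrinks it by 2^2 = 4.
2^2*A(h/2) = -1.7893145236; minus A(h) gives -1.3449921465.
Denominator 4 − 1 = 3.
Result: -0.4483307155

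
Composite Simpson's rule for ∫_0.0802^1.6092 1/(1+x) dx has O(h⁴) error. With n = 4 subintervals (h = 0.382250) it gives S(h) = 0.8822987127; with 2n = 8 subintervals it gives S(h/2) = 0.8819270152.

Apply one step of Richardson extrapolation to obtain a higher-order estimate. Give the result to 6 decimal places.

Order 4 gives 2^r = 16 and 2^r − 1 = 15.
2^4*A(h/2) = 14.1108322432; minus A(h) gives 13.2285335305.
Divide by 2^4 − 1 = 15.
Result: 0.8819022354

0.881902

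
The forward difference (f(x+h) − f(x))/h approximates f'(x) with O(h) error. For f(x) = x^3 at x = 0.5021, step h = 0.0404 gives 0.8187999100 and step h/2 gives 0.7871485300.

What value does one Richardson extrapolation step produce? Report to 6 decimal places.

0.755497

r = 1: numerator weight 2, denominator 1.
2 × 0.7871485300 = 1.5742970600; subtract 0.8187999100 → 0.7554971500
Extrapolated: 0.7554971500 / 1 = 0.7554971500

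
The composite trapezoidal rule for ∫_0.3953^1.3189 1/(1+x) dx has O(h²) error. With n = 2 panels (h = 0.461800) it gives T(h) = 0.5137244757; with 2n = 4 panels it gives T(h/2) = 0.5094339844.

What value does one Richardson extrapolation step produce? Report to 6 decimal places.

0.508004

Error is O(h^2); halving h shrinks it by 2^2 = 4.
4 × 0.5094339844 = 2.0377359376; subtract 0.5137244757 → 1.5240114619
(4 × 0.5094339844 − 0.5137244757)/(4 − 1) = 0.5080038206
Shift from A(h/2): −0.0014301638.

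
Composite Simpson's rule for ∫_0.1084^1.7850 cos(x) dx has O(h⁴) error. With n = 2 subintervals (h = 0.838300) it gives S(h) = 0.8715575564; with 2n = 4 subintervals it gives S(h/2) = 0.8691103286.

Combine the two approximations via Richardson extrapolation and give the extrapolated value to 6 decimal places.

Error is O(h^4); halving h shrinks it by 2^4 = 16.
16×0.8691103286 = 13.9057652576; 13.9057652576 − 0.8715575564 = 13.0342077012
13.0342077012 ÷ 15 = 0.8689471801
Shift from A(h/2): −0.0001631485.

0.868947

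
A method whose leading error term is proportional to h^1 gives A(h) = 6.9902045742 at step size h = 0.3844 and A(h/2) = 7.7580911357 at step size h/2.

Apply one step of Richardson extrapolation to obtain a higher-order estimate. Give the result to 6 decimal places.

With r = 1 the leading error scales as h^1, so the weight is 2^1 = 2.
Weighted: 15.5161822714 − 6.9902045742 = 8.5259776972
Extrapolated: 8.5259776972 / 1 = 8.5259776972

8.525978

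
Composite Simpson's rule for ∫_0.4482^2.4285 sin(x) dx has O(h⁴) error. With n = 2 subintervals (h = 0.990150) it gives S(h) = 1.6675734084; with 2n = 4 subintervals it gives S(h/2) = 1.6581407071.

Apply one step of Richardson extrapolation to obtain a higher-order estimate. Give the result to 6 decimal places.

1.657512

r = 4, so 2^r = 16.
16×1.6581407071 = 26.5302513136; 26.5302513136 − 1.6675734084 = 24.8626779052
R = 24.8626779052/15 = 1.6575118603
Correction |R − A(h/2)| = 6.288e-04; gap |A(h/2) − A(h)| = 9.433e-03.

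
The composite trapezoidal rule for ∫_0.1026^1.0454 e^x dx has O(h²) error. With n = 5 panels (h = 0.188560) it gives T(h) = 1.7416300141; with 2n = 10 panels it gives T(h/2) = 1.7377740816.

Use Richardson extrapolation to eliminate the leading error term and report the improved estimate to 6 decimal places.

r = 2: numerator weight 4, denominator 3.
Difference of the inputs: 1.7377740816 − 1.7416300141 = -0.0038559325
Correction (A(h/2) − A(h))/(4 − 1) = (-0.0038559325)/3 = -0.0012853108
R = A(h/2) + (A(h/2) − A(h))/3 = 1.7377740816 − 0.0012853108 = 1.7364887708

1.736489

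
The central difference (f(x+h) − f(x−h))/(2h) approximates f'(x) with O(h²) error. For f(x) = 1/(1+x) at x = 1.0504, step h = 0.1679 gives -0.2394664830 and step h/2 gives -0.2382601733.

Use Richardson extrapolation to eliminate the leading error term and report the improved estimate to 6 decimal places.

-0.237858

With r = 2 the leading error scales as h^2, so the weight is 2^2 = 4.
Weighted: (-0.9530406932) − (-0.2394664830) = -0.7135742102
Divide by 2^2 − 1 = 3.
Result: -0.2378580701
Gap between inputs: 1.206e-03; correction applied: +0.0004021032.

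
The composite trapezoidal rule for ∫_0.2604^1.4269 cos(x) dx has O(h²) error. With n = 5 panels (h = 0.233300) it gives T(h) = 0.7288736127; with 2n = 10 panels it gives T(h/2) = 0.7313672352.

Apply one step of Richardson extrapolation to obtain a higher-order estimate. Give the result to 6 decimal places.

0.732198

Order 2 gives 2^r = 4 and 2^r − 1 = 3.
4*0.7313672352 = 2.9254689408; subtract 0.7288736127 → 2.1965953281
Divide by 2^2 − 1 = 3.
Extrapolated: 2.1965953281 / 3 = 0.7321984427
Correction |R − A(h/2)| = 8.312e-04; gap |A(h/2) − A(h)| = 2.494e-03.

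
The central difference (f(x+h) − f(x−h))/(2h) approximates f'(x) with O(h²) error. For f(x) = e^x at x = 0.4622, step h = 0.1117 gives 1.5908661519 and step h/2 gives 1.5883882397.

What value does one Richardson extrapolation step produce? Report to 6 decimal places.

Leading term ∝ h^2; use weight 4 = 2^2.
4 × 1.5883882397 − 1.5908661519 = 4.7626868069
R = 4.7626868069/3 = 1.5875622690

1.587562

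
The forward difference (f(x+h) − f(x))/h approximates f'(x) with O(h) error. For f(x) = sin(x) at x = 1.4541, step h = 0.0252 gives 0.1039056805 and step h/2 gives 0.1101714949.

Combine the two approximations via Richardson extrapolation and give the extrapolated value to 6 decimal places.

The method has order 1: 2^1 = 2.
2 × 0.1101714949 = 0.2203429898; 0.2203429898 − 0.1039056805 = 0.1164373093
Denominator 2 − 1 = 1.
Result: 0.1164373093
Shift from A(h/2): +0.0062658144.

0.116437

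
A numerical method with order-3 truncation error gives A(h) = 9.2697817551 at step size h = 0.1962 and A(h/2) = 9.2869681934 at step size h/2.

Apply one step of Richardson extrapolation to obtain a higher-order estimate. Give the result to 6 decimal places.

Method order is 3; weight 2^3 = 8.
Numerator 8*A(h/2) − A(h) = 8*9.2869681934 − 9.2697817551 = 65.0259637921
Denominator 8 − 1 = 7.
R = 65.0259637921/7 = 9.2894233989
Correction |R − A(h/2)| = 2.455e-03; gap |A(h/2) − A(h)| = 1.719e-02.

9.289423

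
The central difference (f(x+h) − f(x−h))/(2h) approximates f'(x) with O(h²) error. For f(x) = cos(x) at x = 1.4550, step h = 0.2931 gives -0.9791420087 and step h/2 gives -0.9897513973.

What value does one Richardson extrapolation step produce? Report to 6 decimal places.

-0.993288

r = 2, so 2^r = 4.
Numerator 4 × A(h/2) − A(h) = 4 × (-0.9897513973) − (-0.9791420087) = -2.9798635805
Divide by 2^2 − 1 = 3.
Extrapolated: (-2.9798635805) / 3 = -0.9932878602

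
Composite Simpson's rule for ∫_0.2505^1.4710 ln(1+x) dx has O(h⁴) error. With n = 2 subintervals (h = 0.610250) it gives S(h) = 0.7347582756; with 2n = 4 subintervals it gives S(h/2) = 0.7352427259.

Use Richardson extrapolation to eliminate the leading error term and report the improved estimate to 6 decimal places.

Error is O(h^4); halving h shrinks it by 2^4 = 16.
Top: 16(0.7352427259) − (0.7347582756) = 11.0291253388
Denominator 16 − 1 = 15.
(16 × 0.7352427259 − 0.7347582756)/(16 − 1) = 0.7352750226
Correction |R − A(h/2)| = 3.230e-05; gap |A(h/2) − A(h)| = 4.845e-04.

0.735275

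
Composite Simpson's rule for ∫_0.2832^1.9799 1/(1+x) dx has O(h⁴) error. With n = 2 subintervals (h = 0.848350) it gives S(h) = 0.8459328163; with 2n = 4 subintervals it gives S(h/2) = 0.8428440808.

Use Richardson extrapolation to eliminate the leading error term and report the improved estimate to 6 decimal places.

The method has order 4: 2^4 = 16.
Numerator 16*A(h/2) − A(h) = 16*0.8428440808 − 0.8459328163 = 12.6395724765
R = 12.6395724765/15 = 0.8426381651

0.842638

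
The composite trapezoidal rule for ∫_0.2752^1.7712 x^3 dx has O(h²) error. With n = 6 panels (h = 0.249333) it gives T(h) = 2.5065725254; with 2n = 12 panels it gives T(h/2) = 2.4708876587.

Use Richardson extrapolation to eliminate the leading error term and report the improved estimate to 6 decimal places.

Method order is 2; weight 2^2 = 4.
Difference of the inputs: 2.4708876587 − 2.5065725254 = -0.0356848667
Correction (A(h/2) − A(h))/(4 − 1) = (-0.0356848667)/3 = -0.0118949556
R = A(h/2) + (A(h/2) − A(h))/3 = 2.4708876587 − 0.0118949556 = 2.4589927031
Gap between inputs: 3.568e-02; correction applied: −0.0118949556.

2.458993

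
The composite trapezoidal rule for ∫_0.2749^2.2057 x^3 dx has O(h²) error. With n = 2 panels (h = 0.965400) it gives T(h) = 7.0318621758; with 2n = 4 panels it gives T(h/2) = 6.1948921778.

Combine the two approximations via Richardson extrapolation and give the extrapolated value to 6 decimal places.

5.915902

The method has order 2: 2^2 = 4.
4*6.1948921778 = 24.7795687112; 24.7795687112 − 7.0318621758 = 17.7477065354
Divide by 2^2 − 1 = 3.
So the Richardson estimate is 5.9159021785.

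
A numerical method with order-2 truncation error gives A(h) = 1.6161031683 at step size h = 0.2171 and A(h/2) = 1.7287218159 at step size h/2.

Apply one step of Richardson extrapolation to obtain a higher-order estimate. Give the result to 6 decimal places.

The method has order 2: 2^2 = 4.
A(h/2) − A(h) = 1.7287218159 − 1.6161031683 = 0.1126186476
Divide by 2^2 − 1 = 3: 0.1126186476/3 = 0.0375395492
R = A(h/2) + (A(h/2) − A(h))/3 = 1.7287218159 + 0.0375395492 = 1.7662613651
Correction |R − A(h/2)| = 3.754e-02; gap |A(h/2) − A(h)| = 1.126e-01.

1.766261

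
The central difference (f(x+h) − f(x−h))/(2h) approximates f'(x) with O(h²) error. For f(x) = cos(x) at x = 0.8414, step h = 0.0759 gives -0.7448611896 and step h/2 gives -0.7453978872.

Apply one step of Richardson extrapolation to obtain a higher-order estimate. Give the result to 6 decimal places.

-0.745577

Method order is 2; weight 2^2 = 4.
4 × (-0.7453978872) = -2.9815915488; (-2.9815915488) − (-0.7448611896) = -2.2367303592
(4 × (-0.7453978872) − (-0.7448611896))/(4 − 1) = -0.7455767864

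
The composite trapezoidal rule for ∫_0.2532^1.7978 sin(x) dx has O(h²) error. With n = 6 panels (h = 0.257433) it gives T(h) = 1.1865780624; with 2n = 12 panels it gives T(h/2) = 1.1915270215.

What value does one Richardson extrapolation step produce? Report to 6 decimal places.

1.193177

Method order is 2; weight 2^2 = 4.
4·1.1915270215 = 4.7661080860; subtract 1.1865780624 → 3.5795300236
3.5795300236 ÷ 3 = 1.1931766745
Correction |R − A(h/2)| = 1.650e-03; gap |A(h/2) − A(h)| = 4.949e-03.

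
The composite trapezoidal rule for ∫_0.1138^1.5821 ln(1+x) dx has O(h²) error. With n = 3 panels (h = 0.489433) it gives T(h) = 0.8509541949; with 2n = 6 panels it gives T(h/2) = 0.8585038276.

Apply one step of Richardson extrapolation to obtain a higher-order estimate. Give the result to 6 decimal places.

The method has order 2: 2^2 = 4.
Top: 4(0.8585038276) − (0.8509541949) = 2.5830611155
Divide by 2^2 − 1 = 3.
2.5830611155 ÷ 3 = 0.8610203718
Correction |R − A(h/2)| = 2.517e-03; gap |A(h/2) − A(h)| = 7.550e-03.

0.861020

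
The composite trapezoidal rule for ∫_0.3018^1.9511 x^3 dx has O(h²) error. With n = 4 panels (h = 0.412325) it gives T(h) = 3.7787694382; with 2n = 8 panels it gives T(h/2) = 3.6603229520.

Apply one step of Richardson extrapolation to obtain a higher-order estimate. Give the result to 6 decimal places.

3.620841

Error is O(h^2); halving h shrinks it by 2^2 = 4.
4 × 3.6603229520 = 14.6412918080; subtract 3.7787694382 → 10.8625223698
10.8625223698 ÷ 3 = 3.6208407899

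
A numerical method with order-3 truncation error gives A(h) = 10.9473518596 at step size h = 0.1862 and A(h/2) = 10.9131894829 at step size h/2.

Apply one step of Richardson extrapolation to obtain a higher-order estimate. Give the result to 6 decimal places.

Error is O(h^3); halving h shrinks it by 2^3 = 8.
Difference of the inputs: 10.9131894829 − 10.9473518596 = -0.0341623767
Correction (A(h/2) − A(h))/(8 − 1) = (-0.0341623767)/7 = -0.0048803395
R = 10.9131894829 − 0.0048803395 = 10.9083091434

10.908309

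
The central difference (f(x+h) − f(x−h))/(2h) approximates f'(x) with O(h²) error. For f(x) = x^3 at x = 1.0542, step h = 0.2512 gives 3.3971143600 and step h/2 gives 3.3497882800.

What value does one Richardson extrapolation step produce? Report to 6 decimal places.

3.334013

r = 2, so 2^r = 4.
4 × 3.3497882800 = 13.3991531200; subtract 3.3971143600 → 10.0020387600
R = 10.0020387600/3 = 3.3340129200
Correction |R − A(h/2)| = 1.578e-02; gap |A(h/2) − A(h)| = 4.733e-02.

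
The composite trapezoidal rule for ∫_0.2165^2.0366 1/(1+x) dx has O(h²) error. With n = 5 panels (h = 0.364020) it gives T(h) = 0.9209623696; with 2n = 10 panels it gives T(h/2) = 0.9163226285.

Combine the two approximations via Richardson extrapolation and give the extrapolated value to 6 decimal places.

r = 2, so 2^r = 4.
Weighted: 3.6652905140 − 0.9209623696 = 2.7443281444
Divide by 2^2 − 1 = 3.
So the Richardson estimate is 0.9147760481.
Gap between inputs: 4.640e-03; correction applied: −0.0015465804.

0.914776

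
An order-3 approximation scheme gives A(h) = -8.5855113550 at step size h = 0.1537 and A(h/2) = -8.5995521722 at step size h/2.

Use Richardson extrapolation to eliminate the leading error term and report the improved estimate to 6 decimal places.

-8.601558

The method has order 3: 2^3 = 8.
Numerator 8·A(h/2) − A(h) = 8·(-8.5995521722) − (-8.5855113550) = -60.2109060226
(8·(-8.5995521722) − (-8.5855113550))/(8 − 1) = -8.6015580032
Correction |R − A(h/2)| = 2.006e-03; gap |A(h/2) − A(h)| = 1.404e-02.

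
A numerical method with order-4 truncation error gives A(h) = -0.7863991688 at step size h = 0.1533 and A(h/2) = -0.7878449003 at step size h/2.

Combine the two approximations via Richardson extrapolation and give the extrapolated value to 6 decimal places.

-0.787941

Leading term ∝ h^4; use weight 16 = 2^4.
A(h/2) − A(h) = -0.7878449003 − (-0.7863991688) = -0.0014457315
Correction (A(h/2) − A(h))/(16 − 1) = (-0.0014457315)/15 = -0.0000963821
R = A(h/2) + (A(h/2) − A(h))/15 = -0.7878449003 − 0.0000963821 = -0.7879412824
Shift from A(h/2): −0.0000963821.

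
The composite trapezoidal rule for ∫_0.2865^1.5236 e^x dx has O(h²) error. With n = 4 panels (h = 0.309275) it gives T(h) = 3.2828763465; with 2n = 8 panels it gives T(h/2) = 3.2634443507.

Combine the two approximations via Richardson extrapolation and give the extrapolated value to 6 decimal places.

3.256967

The method has order 2: 2^2 = 4.
A(h/2) − A(h) = 3.2634443507 − 3.2828763465 = -0.0194319958
Divide by 2^2 − 1 = 3: (-0.0194319958)/3 = -0.0064773319
R = 3.2634443507 − 0.0064773319 = 3.2569670188
Gap between inputs: 1.943e-02; correction applied: −0.0064773319.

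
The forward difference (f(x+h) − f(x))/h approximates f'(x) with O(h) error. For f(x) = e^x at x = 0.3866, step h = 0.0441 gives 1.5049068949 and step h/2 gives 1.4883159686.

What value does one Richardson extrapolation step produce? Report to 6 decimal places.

Method order is 1; weight 2^1 = 2.
2*1.4883159686 = 2.9766319372; subtract 1.5049068949 → 1.4717250423
Denominator 2 − 1 = 1.
Extrapolated: 1.4717250423 / 1 = 1.4717250423
Gap between inputs: 1.659e-02; correction applied: −0.0165909263.

1.471725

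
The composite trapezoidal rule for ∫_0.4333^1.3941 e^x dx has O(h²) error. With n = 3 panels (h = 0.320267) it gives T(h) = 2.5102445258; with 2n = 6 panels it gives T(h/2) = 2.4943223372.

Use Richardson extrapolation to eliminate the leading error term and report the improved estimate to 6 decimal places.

Error is O(h^2); halving h shrinks it by 2^2 = 4.
4·2.4943223372 = 9.9772893488; 9.9772893488 − 2.5102445258 = 7.4670448230
Extrapolated: 7.4670448230 / 3 = 2.4890149410

2.489015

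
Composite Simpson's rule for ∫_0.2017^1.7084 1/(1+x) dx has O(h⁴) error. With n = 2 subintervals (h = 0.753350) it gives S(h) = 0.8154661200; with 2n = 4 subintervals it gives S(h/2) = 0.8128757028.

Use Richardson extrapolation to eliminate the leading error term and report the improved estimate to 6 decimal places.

Method order is 4; weight 2^4 = 16.
Difference of the inputs: 0.8128757028 − 0.8154661200 = -0.0025904172
Divide by 2^4 − 1 = 15: (-0.0025904172)/15 = -0.0001726945
R = A(h/2) + (A(h/2) − A(h))/15 = 0.8128757028 − 0.0001726945 = 0.8127030083

0.812703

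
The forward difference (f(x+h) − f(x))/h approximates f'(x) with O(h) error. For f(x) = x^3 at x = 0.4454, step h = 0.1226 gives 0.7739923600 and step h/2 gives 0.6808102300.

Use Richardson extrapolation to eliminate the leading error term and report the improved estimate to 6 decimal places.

r = 1, so 2^r = 2.
2 × 0.6808102300 − 0.7739923600 = 0.5876281000
(2 × 0.6808102300 − 0.7739923600)/(2 − 1) = 0.5876281000

0.587628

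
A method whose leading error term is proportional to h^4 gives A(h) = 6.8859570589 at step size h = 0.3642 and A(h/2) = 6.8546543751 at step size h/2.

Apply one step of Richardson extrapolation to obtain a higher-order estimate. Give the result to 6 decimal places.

The method has order 4: 2^4 = 16.
16·6.8546543751 = 109.6744700016; 109.6744700016 − 6.8859570589 = 102.7885129427
Denominator 16 − 1 = 15.
R = 102.7885129427/15 = 6.8525675295
Gap between inputs: 3.130e-02; correction applied: −0.0020868456.

6.852568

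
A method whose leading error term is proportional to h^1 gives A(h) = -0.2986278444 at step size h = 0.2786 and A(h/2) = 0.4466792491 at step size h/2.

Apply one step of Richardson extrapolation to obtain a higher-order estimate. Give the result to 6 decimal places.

r = 1, so 2^r = 2.
2*0.4466792491 − (-0.2986278444) = 1.1919863426
Denominator 2 − 1 = 1.
Extrapolated: 1.1919863426 / 1 = 1.1919863426
Shift from A(h/2): +0.7453070935.

1.191986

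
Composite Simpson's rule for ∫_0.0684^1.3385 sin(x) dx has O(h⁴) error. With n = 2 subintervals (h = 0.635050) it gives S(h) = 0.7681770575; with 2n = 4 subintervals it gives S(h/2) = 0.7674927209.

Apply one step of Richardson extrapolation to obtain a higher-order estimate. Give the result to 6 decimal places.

r = 4: numerator weight 16, denominator 15.
16*0.7674927209 = 12.2798835344; subtract 0.7681770575 → 11.5117064769
(16*0.7674927209 − 0.7681770575)/(16 − 1) = 0.7674470985
Gap between inputs: 6.843e-04; correction applied: −0.0000456224.

0.767447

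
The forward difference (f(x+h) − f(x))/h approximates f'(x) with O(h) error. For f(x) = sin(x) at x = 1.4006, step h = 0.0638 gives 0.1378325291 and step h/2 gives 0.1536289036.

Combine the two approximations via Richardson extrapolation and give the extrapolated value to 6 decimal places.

0.169425

Order 1 gives 2^r = 2 and 2^r − 1 = 1.
Weighted: 0.3072578072 − 0.1378325291 = 0.1694252781
0.1694252781 ÷ 1 = 0.1694252781
Gap between inputs: 1.580e-02; correction applied: +0.0157963745.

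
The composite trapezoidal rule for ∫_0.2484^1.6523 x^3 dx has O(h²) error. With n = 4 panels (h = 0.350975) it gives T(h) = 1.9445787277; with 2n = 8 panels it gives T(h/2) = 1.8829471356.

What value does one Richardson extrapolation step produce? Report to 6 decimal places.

1.862403

Method order is 2; weight 2^2 = 4.
4 × 1.8829471356 = 7.5317885424; subtract 1.9445787277 → 5.5872098147
Divide by 2^2 − 1 = 3.
Extrapolated: 5.5872098147 / 3 = 1.8624032716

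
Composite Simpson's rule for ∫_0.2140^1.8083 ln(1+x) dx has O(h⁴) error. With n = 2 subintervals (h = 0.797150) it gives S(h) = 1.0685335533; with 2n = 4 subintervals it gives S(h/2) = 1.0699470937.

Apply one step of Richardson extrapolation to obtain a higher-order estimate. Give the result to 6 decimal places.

1.070041

Error is O(h^4); halving h shrinks it by 2^4 = 16.
Top: 16(1.0699470937) − (1.0685335533) = 16.0506199459
Extrapolated: 16.0506199459 / 15 = 1.0700413297
Correction |R − A(h/2)| = 9.424e-05; gap |A(h/2) − A(h)| = 1.414e-03.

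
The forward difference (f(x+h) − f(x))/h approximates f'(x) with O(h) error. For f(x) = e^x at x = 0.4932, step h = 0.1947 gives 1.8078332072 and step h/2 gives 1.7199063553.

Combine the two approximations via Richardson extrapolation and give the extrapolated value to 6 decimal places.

1.631980

Leading term ∝ h^1; use weight 2 = 2^1.
Weighted: 3.4398127106 − 1.8078332072 = 1.6319795034
Divide by 2^1 − 1 = 1.
Extrapolated: 1.6319795034 / 1 = 1.6319795034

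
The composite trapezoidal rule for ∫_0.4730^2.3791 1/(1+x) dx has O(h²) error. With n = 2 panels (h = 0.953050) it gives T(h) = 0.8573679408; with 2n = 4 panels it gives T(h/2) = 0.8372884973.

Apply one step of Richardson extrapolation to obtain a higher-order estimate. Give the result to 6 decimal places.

0.830595

The method has order 2: 2^2 = 4.
A(h/2) − A(h) = 0.8372884973 − 0.8573679408 = -0.0200794435
Correction (A(h/2) − A(h))/(4 − 1) = (-0.0200794435)/3 = -0.0066931478
R = 0.8372884973 − 0.0066931478 = 0.8305953495
Gap between inputs: 2.008e-02; correction applied: −0.0066931478.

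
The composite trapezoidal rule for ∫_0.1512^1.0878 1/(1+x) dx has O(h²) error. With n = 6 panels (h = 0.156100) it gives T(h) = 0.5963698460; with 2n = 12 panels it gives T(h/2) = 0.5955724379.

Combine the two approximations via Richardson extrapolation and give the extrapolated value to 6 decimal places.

0.595307

Leading term ∝ h^2; use weight 4 = 2^2.
4 × 0.5955724379 = 2.3822897516; 2.3822897516 − 0.5963698460 = 1.7859199056
Divide by 2^2 − 1 = 3.
1.7859199056 ÷ 3 = 0.5953066352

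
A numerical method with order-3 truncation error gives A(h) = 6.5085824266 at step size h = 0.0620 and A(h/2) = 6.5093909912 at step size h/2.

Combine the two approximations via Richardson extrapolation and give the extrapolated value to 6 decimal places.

6.509507

Order 3 gives 2^r = 8 and 2^r − 1 = 7.
2^3·A(h/2) = 52.0751279296; minus A(h) gives 45.5665455030.
Divide by 2^3 − 1 = 7.
45.5665455030 ÷ 7 = 6.5095065004
Correction |R − A(h/2)| = 1.155e-04; gap |A(h/2) − A(h)| = 8.086e-04.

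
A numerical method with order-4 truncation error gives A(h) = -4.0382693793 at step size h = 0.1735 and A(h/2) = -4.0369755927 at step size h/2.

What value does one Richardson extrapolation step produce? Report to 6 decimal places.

-4.036889

r = 4: numerator weight 16, denominator 15.
Weighted: (-64.5916094832) − (-4.0382693793) = -60.5533401039
Denominator 16 − 1 = 15.
Extrapolated: (-60.5533401039) / 15 = -4.0368893403
Shift from A(h/2): +0.0000862524.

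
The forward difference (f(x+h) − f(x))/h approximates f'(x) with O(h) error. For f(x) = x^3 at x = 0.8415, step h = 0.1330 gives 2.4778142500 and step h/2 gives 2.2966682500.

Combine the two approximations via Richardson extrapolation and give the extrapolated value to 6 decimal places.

2.115522

The method has order 1: 2^1 = 2.
2 × 2.2966682500 = 4.5933365000; subtract 2.4778142500 → 2.1155222500
Extrapolated: 2.1155222500 / 1 = 2.1155222500
Shift from A(h/2): −0.1811460000.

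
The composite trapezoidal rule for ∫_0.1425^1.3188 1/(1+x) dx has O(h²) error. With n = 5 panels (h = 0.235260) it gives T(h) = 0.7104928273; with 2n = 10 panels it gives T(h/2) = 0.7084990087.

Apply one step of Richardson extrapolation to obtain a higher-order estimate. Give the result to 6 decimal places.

0.707834

Order 2 gives 2^r = 4 and 2^r − 1 = 3.
2^2·A(h/2) = 2.8339960348; minus A(h) gives 2.1235032075.
Denominator 4 − 1 = 3.
(4·0.7084990087 − 0.7104928273)/(4 − 1) = 0.7078344025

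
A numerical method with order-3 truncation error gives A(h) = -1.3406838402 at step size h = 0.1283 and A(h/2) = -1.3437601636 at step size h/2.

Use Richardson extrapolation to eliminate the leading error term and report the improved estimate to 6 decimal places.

The method has order 3: 2^3 = 8.
8·(-1.3437601636) = -10.7500813088; subtract (-1.3406838402) → -9.4093974686
Extrapolated: (-9.4093974686) / 7 = -1.3441996384

-1.344200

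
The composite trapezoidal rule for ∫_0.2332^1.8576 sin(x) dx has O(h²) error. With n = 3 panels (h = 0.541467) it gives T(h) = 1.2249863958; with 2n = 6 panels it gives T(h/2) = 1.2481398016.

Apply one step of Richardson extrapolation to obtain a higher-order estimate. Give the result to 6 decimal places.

1.255858

Order 2 gives 2^r = 4 and 2^r − 1 = 3.
Weighted: 4.9925592064 − 1.2249863958 = 3.7675728106
Denominator 4 − 1 = 3.
So the Richardson estimate is 1.2558576035.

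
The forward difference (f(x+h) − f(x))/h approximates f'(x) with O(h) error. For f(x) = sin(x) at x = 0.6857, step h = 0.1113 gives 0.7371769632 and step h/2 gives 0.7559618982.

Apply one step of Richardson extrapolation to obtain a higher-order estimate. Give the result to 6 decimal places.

0.774747

With r = 1 the leading error scales as h^1, so the weight is 2^1 = 2.
2^1×A(h/2) = 1.5119237964; minus A(h) gives 0.7747468332.
Denominator 2 − 1 = 1.
(2×0.7559618982 − 0.7371769632)/(2 − 1) = 0.7747468332
Correction |R − A(h/2)| = 1.878e-02; gap |A(h/2) − A(h)| = 1.878e-02.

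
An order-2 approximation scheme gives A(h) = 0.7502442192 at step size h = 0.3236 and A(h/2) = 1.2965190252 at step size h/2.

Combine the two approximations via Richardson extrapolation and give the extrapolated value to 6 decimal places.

1.478611

Error is O(h^2); halving h shrinks it by 2^2 = 4.
4 × 1.2965190252 − 0.7502442192 = 4.4358318816
Denominator 4 − 1 = 3.
(4 × 1.2965190252 − 0.7502442192)/(4 − 1) = 1.4786106272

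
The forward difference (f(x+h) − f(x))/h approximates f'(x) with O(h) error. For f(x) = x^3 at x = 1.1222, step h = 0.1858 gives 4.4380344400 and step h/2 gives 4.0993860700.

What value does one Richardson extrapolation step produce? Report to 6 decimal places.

The method has order 1: 2^1 = 2.
Top: 2(4.0993860700) − (4.4380344400) = 3.7607377000
Denominator 2 − 1 = 1.
R = 3.7607377000/1 = 3.7607377000
Shift from A(h/2): −0.3386483700.

3.760738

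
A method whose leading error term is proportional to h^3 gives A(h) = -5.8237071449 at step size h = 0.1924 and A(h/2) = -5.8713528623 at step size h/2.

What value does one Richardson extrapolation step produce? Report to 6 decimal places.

Method order is 3; weight 2^3 = 8.
Weighted: (-46.9708228984) − (-5.8237071449) = -41.1471157535
Divide by 2^3 − 1 = 7.
(-41.1471157535) ÷ 7 = -5.8781593934

-5.878159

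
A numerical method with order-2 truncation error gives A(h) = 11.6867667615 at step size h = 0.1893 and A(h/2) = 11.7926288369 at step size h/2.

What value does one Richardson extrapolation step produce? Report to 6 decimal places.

Order 2 gives 2^r = 4 and 2^r − 1 = 3.
Difference of the inputs: 11.7926288369 − 11.6867667615 = 0.1058620754
Correction (A(h/2) − A(h))/(4 − 1) = 0.1058620754/3 = 0.0352873585
R = 11.7926288369 + 0.0352873585 = 11.8279161954

11.827916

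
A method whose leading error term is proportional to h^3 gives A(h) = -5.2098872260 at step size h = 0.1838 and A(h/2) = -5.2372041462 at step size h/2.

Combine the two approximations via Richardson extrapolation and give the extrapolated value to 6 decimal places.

-5.241107

The method has order 3: 2^3 = 8.
2^3×A(h/2) = -41.8976331696; minus A(h) gives -36.6877459436.
(-36.6877459436) ÷ 7 = -5.2411065634
Correction |R − A(h/2)| = 3.902e-03; gap |A(h/2) − A(h)| = 2.732e-02.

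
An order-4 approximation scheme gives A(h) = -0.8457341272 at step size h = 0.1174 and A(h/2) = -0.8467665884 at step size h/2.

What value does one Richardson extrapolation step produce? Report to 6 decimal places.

Error is O(h^4); halving h shrinks it by 2^4 = 16.
A(h/2) − A(h) = -0.8467665884 − (-0.8457341272) = -0.0010324612
Correction (A(h/2) − A(h))/(16 − 1) = (-0.0010324612)/15 = -0.0000688307
R = -0.8467665884 − 0.0000688307 = -0.8468354191

-0.846835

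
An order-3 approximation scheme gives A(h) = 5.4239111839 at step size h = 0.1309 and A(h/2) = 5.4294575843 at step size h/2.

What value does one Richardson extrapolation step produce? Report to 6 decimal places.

Order 3 gives 2^r = 8 and 2^r − 1 = 7.
2^3 × A(h/2) = 43.4356606744; minus A(h) gives 38.0117494905.
Divide by 2^3 − 1 = 7.
(8 × 5.4294575843 − 5.4239111839)/(8 − 1) = 5.4302499272

5.430250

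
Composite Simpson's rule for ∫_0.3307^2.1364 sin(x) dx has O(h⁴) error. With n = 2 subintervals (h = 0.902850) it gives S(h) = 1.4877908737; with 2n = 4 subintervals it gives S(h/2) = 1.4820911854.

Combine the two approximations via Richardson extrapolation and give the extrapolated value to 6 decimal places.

1.481711

With r = 4 the leading error scales as h^4, so the weight is 2^4 = 16.
Top: 16(1.4820911854) − (1.4877908737) = 22.2256680927
R = 22.2256680927/15 = 1.4817112062
Gap between inputs: 5.700e-03; correction applied: −0.0003799792.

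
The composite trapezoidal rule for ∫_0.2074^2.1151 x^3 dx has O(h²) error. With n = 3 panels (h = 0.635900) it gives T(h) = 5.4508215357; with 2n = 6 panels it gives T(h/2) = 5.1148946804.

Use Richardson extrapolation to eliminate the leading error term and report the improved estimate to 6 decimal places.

The method has order 2: 2^2 = 4.
4*5.1148946804 = 20.4595787216; subtract 5.4508215357 → 15.0087571859
(4*5.1148946804 − 5.4508215357)/(4 − 1) = 5.0029190620

5.002919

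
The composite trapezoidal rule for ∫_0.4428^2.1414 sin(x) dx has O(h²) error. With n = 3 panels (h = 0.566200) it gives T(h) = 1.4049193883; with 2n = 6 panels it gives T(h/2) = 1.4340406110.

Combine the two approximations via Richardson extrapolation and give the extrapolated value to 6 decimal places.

1.443748

r = 2, so 2^r = 4.
4·1.4340406110 = 5.7361624440; 5.7361624440 − 1.4049193883 = 4.3312430557
Denominator 4 − 1 = 3.
(4·1.4340406110 − 1.4049193883)/(4 − 1) = 1.4437476852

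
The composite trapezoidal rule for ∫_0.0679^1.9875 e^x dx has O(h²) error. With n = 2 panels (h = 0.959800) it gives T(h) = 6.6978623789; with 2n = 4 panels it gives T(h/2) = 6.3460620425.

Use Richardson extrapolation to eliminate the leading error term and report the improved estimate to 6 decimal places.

6.228795

r = 2, so 2^r = 4.
Weighted: 25.3842481700 − 6.6978623789 = 18.6863857911
(4*6.3460620425 − 6.6978623789)/(4 − 1) = 6.2287952637
Correction |R − A(h/2)| = 1.173e-01; gap |A(h/2) − A(h)| = 3.518e-01.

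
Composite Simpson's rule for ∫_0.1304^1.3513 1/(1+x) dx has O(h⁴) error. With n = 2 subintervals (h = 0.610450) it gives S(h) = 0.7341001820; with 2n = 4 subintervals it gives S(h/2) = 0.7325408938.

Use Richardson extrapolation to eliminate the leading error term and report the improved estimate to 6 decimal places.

r = 4: numerator weight 16, denominator 15.
Top: 16(0.7325408938) − (0.7341001820) = 10.9865541188
Divide by 2^4 − 1 = 15.
So the Richardson estimate is 0.7324369413.
Gap between inputs: 1.559e-03; correction applied: −0.0001039525.

0.732437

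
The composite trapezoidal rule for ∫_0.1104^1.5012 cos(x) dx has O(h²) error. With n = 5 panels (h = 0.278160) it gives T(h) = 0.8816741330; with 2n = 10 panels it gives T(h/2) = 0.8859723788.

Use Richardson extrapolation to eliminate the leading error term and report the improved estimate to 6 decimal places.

0.887405

The method has order 2: 2^2 = 4.
4 × 0.8859723788 = 3.5438895152; 3.5438895152 − 0.8816741330 = 2.6622153822
(4 × 0.8859723788 − 0.8816741330)/(4 − 1) = 0.8874051274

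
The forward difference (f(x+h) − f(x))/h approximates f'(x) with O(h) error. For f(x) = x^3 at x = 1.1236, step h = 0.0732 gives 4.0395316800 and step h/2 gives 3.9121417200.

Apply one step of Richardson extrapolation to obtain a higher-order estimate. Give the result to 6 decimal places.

3.784752

The method has order 1: 2^1 = 2.
Numerator 2·A(h/2) − A(h) = 2·3.9121417200 − 4.0395316800 = 3.7847517600
3.7847517600 ÷ 1 = 3.7847517600
Shift from A(h/2): −0.1273899600.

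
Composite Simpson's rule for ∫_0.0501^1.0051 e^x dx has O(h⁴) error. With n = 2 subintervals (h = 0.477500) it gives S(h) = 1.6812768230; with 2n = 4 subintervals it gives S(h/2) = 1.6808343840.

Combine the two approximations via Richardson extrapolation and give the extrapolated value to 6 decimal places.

Method order is 4; weight 2^4 = 16.
16 × 1.6808343840 − 1.6812768230 = 25.2120733210
Extrapolated: 25.2120733210 / 15 = 1.6808048881

1.680805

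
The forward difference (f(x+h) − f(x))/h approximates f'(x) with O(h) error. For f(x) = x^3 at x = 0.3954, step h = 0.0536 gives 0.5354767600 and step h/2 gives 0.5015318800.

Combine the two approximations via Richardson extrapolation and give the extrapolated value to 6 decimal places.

0.467587

r = 1: numerator weight 2, denominator 1.
2·0.5015318800 = 1.0030637600; subtract 0.5354767600 → 0.4675870000
Divide by 2^1 − 1 = 1.
(2·0.5015318800 − 0.5354767600)/(2 − 1) = 0.4675870000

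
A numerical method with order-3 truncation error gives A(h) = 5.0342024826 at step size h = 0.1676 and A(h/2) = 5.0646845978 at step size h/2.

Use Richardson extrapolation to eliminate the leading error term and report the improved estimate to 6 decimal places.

r = 3: numerator weight 8, denominator 7.
8 × 5.0646845978 − 5.0342024826 = 35.4832742998
35.4832742998 ÷ 7 = 5.0690391857
Shift from A(h/2): +0.0043545879.

5.069039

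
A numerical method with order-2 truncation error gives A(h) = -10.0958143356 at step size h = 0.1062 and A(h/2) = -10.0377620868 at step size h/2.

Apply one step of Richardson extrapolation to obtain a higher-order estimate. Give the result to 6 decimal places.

Method order is 2; weight 2^2 = 4.
4*(-10.0377620868) = -40.1510483472; subtract (-10.0958143356) → -30.0552340116
Denominator 4 − 1 = 3.
So the Richardson estimate is -10.0184113372.

-10.018411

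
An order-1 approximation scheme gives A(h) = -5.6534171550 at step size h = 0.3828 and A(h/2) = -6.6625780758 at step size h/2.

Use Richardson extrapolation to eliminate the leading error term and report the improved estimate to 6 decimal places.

Leading term ∝ h^1; use weight 2 = 2^1.
2×(-6.6625780758) = -13.3251561516; (-13.3251561516) − (-5.6534171550) = -7.6717389966
Divide by 2^1 − 1 = 1.
(2×(-6.6625780758) − (-5.6534171550))/(2 − 1) = -7.6717389966

-7.671739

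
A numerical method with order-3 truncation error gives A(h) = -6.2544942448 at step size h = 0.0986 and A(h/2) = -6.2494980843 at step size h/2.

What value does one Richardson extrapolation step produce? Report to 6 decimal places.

The method has order 3: 2^3 = 8.
8 × (-6.2494980843) = -49.9959846744; subtract (-6.2544942448) → -43.7414904296
Extrapolated: (-43.7414904296) / 7 = -6.2487843471
Gap between inputs: 4.996e-03; correction applied: +0.0007137372.

-6.248784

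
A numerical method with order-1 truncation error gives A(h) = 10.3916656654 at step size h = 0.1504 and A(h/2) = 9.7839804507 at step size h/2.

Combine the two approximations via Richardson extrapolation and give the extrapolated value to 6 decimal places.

Order 1 gives 2^r = 2 and 2^r − 1 = 1.
Numerator 2 × A(h/2) − A(h) = 2 × 9.7839804507 − 10.3916656654 = 9.1762952360
Extrapolated: 9.1762952360 / 1 = 9.1762952360

9.176295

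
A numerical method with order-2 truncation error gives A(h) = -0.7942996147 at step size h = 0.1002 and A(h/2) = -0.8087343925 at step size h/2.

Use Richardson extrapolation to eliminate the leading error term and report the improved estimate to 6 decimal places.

-0.813546

The method has order 2: 2^2 = 4.
2^2*A(h/2) = -3.2349375700; minus A(h) gives -2.4406379553.
Denominator 4 − 1 = 3.
So the Richardson estimate is -0.8135459851.
Shift from A(h/2): −0.0048115926.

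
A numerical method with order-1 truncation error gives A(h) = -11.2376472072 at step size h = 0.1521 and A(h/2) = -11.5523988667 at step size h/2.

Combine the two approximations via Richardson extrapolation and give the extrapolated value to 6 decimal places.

-11.867151

r = 1: numerator weight 2, denominator 1.
Weighted: (-23.1047977334) − (-11.2376472072) = -11.8671505262
R = (-11.8671505262)/1 = -11.8671505262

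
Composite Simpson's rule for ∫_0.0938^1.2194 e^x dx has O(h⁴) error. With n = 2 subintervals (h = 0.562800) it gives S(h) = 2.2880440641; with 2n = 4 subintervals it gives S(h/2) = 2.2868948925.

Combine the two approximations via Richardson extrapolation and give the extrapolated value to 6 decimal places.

2.286818

r = 4, so 2^r = 16.
Numerator 16*A(h/2) − A(h) = 16*2.2868948925 − 2.2880440641 = 34.3022742159
Denominator 16 − 1 = 15.
So the Richardson estimate is 2.2868182811.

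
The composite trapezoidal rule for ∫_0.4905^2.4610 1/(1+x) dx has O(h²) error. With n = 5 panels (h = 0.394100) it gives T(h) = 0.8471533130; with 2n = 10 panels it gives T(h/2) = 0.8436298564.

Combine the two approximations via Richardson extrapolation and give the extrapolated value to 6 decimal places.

Leading term ∝ h^2; use weight 4 = 2^2.
4×0.8436298564 − 0.8471533130 = 2.5273661126
Extrapolated: 2.5273661126 / 3 = 0.8424553709
Gap between inputs: 3.523e-03; correction applied: −0.0011744855.

0.842455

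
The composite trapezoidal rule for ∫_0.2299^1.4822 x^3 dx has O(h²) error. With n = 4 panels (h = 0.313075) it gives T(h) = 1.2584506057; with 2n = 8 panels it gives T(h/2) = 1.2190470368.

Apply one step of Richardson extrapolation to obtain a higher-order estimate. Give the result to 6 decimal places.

1.205913

r = 2: numerator weight 4, denominator 3.
Numerator 4*A(h/2) − A(h) = 4*1.2190470368 − 1.2584506057 = 3.6177375415
Denominator 4 − 1 = 3.
R = 3.6177375415/3 = 1.2059125138
Gap between inputs: 3.940e-02; correction applied: −0.0131345230.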